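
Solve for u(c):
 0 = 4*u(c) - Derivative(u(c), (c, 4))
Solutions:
 u(c) = C1*exp(-sqrt(2)*c) + C2*exp(sqrt(2)*c) + C3*sin(sqrt(2)*c) + C4*cos(sqrt(2)*c)


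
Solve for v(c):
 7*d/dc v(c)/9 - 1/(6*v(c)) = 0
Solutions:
 v(c) = -sqrt(C1 + 21*c)/7
 v(c) = sqrt(C1 + 21*c)/7


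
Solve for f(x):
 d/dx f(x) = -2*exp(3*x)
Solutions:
 f(x) = C1 - 2*exp(3*x)/3


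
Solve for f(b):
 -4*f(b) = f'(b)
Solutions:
 f(b) = C1*exp(-4*b)


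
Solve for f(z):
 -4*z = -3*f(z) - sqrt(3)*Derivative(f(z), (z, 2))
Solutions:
 f(z) = C1*sin(3^(1/4)*z) + C2*cos(3^(1/4)*z) + 4*z/3


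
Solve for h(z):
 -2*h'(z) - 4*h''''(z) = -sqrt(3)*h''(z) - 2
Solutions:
 h(z) = C1 + C2*exp(z*(3^(5/6)/(sqrt(36 - sqrt(3)) + 6)^(1/3) + 3^(2/3)*(sqrt(36 - sqrt(3)) + 6)^(1/3))/12)*sin(z*(-3^(1/6)*(sqrt(36 - sqrt(3)) + 6)^(1/3) + 3^(1/3)/(sqrt(36 - sqrt(3)) + 6)^(1/3))/4) + C3*exp(z*(3^(5/6)/(sqrt(36 - sqrt(3)) + 6)^(1/3) + 3^(2/3)*(sqrt(36 - sqrt(3)) + 6)^(1/3))/12)*cos(z*(-3^(1/6)*(sqrt(36 - sqrt(3)) + 6)^(1/3) + 3^(1/3)/(sqrt(36 - sqrt(3)) + 6)^(1/3))/4) + C4*exp(-z*(3^(5/6)/(sqrt(36 - sqrt(3)) + 6)^(1/3) + 3^(2/3)*(sqrt(36 - sqrt(3)) + 6)^(1/3))/6) + z


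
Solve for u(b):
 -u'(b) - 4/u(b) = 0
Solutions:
 u(b) = -sqrt(C1 - 8*b)
 u(b) = sqrt(C1 - 8*b)


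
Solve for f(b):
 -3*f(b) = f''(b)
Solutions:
 f(b) = C1*sin(sqrt(3)*b) + C2*cos(sqrt(3)*b)


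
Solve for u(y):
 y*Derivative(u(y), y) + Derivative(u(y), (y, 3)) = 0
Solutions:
 u(y) = C1 + Integral(C2*airyai(-y) + C3*airybi(-y), y)


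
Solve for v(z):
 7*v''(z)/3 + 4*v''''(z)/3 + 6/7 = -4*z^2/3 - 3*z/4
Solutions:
 v(z) = C1 + C2*z + C3*sin(sqrt(7)*z/2) + C4*cos(sqrt(7)*z/2) - z^4/21 - 3*z^3/56 + z^2/7


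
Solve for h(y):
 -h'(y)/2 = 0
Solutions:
 h(y) = C1


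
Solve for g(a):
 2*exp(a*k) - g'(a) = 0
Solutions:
 g(a) = C1 + 2*exp(a*k)/k


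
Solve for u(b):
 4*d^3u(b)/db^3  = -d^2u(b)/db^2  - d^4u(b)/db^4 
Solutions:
 u(b) = C1 + C2*b + C3*exp(b*(-2 + sqrt(3))) + C4*exp(-b*(sqrt(3) + 2))


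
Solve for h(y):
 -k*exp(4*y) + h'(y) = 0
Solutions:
 h(y) = C1 + k*exp(4*y)/4


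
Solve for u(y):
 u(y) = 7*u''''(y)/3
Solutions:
 u(y) = C1*exp(-3^(1/4)*7^(3/4)*y/7) + C2*exp(3^(1/4)*7^(3/4)*y/7) + C3*sin(3^(1/4)*7^(3/4)*y/7) + C4*cos(3^(1/4)*7^(3/4)*y/7)


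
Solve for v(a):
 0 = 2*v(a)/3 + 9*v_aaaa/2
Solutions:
 v(a) = (C1*sin(3^(1/4)*a/3) + C2*cos(3^(1/4)*a/3))*exp(-3^(1/4)*a/3) + (C3*sin(3^(1/4)*a/3) + C4*cos(3^(1/4)*a/3))*exp(3^(1/4)*a/3)


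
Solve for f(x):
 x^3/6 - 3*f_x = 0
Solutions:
 f(x) = C1 + x^4/72


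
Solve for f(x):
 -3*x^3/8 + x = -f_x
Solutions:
 f(x) = C1 + 3*x^4/32 - x^2/2


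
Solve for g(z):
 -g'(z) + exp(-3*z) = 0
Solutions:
 g(z) = C1 - exp(-3*z)/3


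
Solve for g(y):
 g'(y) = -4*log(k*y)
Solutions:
 g(y) = C1 - 4*y*log(k*y) + 4*y


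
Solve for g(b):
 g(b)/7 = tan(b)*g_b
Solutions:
 g(b) = C1*sin(b)^(1/7)


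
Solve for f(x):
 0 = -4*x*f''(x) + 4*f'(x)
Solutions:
 f(x) = C1 + C2*x^2


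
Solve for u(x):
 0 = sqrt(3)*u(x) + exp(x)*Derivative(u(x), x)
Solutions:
 u(x) = C1*exp(sqrt(3)*exp(-x))


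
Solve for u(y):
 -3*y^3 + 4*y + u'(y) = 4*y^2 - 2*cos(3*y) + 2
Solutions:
 u(y) = C1 + 3*y^4/4 + 4*y^3/3 - 2*y^2 + 2*y - 2*sin(3*y)/3


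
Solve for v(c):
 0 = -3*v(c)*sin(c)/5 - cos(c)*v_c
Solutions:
 v(c) = C1*cos(c)^(3/5)


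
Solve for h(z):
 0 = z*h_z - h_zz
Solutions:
 h(z) = C1 + C2*erfi(sqrt(2)*z/2)


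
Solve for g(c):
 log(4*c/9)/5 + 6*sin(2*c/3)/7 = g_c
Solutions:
 g(c) = C1 + c*log(c)/5 - 2*c*log(3)/5 - c/5 + 2*c*log(2)/5 - 9*cos(2*c/3)/7


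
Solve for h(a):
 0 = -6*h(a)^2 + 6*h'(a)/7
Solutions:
 h(a) = -1/(C1 + 7*a)


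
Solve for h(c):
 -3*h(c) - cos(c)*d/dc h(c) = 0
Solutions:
 h(c) = C1*(sin(c) - 1)^(3/2)/(sin(c) + 1)^(3/2)


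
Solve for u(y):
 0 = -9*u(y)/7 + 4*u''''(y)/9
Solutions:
 u(y) = C1*exp(-3*sqrt(2)*7^(3/4)*y/14) + C2*exp(3*sqrt(2)*7^(3/4)*y/14) + C3*sin(3*sqrt(2)*7^(3/4)*y/14) + C4*cos(3*sqrt(2)*7^(3/4)*y/14)


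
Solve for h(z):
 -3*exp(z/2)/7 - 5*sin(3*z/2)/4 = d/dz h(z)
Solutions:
 h(z) = C1 - 6*exp(z/2)/7 + 5*cos(3*z/2)/6


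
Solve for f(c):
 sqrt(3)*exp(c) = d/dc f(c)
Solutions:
 f(c) = C1 + sqrt(3)*exp(c)


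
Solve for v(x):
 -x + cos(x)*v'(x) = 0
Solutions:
 v(x) = C1 + Integral(x/cos(x), x)


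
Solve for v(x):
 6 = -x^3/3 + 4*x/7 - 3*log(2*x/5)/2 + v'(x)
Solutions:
 v(x) = C1 + x^4/12 - 2*x^2/7 + 3*x*log(x)/2 - 2*x*log(5) + x*log(2) + x*log(10)/2 + 9*x/2


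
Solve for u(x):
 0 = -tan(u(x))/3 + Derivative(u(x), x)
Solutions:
 u(x) = pi - asin(C1*exp(x/3))
 u(x) = asin(C1*exp(x/3))


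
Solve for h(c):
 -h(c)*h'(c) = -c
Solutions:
 h(c) = -sqrt(C1 + c^2)
 h(c) = sqrt(C1 + c^2)


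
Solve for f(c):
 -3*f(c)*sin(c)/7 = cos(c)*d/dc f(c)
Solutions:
 f(c) = C1*cos(c)^(3/7)


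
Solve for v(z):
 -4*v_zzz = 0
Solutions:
 v(z) = C1 + C2*z + C3*z^2


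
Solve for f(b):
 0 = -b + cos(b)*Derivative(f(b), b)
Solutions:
 f(b) = C1 + Integral(b/cos(b), b)


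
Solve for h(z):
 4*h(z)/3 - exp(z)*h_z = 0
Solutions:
 h(z) = C1*exp(-4*exp(-z)/3)


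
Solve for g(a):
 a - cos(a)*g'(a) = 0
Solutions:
 g(a) = C1 + Integral(a/cos(a), a)


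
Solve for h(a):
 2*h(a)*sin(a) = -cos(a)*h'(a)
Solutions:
 h(a) = C1*cos(a)^2


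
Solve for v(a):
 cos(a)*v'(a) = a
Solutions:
 v(a) = C1 + Integral(a/cos(a), a)


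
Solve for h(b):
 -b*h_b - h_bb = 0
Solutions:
 h(b) = C1 + C2*erf(sqrt(2)*b/2)


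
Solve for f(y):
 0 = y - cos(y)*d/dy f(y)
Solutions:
 f(y) = C1 + Integral(y/cos(y), y)


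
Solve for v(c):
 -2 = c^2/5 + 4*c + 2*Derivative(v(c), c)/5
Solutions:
 v(c) = C1 - c^3/6 - 5*c^2 - 5*c


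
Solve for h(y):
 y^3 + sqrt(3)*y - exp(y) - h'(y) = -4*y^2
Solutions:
 h(y) = C1 + y^4/4 + 4*y^3/3 + sqrt(3)*y^2/2 - exp(y)


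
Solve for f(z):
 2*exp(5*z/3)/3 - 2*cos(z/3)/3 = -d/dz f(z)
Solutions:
 f(z) = C1 - 2*exp(5*z/3)/5 + 2*sin(z/3)


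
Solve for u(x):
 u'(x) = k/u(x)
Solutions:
 u(x) = -sqrt(C1 + 2*k*x)
 u(x) = sqrt(C1 + 2*k*x)


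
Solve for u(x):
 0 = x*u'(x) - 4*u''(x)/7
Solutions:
 u(x) = C1 + C2*erfi(sqrt(14)*x/4)


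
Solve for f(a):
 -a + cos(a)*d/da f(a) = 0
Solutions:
 f(a) = C1 + Integral(a/cos(a), a)


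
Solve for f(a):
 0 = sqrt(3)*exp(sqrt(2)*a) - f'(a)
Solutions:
 f(a) = C1 + sqrt(6)*exp(sqrt(2)*a)/2


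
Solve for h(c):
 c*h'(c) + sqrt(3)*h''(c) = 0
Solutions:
 h(c) = C1 + C2*erf(sqrt(2)*3^(3/4)*c/6)


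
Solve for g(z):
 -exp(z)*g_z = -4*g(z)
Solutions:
 g(z) = C1*exp(-4*exp(-z))


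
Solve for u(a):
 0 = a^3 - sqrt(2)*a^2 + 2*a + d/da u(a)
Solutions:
 u(a) = C1 - a^4/4 + sqrt(2)*a^3/3 - a^2


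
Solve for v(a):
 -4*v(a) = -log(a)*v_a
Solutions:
 v(a) = C1*exp(4*li(a))


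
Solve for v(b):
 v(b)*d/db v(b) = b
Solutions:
 v(b) = -sqrt(C1 + b^2)
 v(b) = sqrt(C1 + b^2)


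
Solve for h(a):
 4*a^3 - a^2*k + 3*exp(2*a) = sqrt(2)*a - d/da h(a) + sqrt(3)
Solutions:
 h(a) = C1 - a^4 + a^3*k/3 + sqrt(2)*a^2/2 + sqrt(3)*a - 3*exp(2*a)/2


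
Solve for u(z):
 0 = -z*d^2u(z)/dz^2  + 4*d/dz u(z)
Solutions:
 u(z) = C1 + C2*z^5


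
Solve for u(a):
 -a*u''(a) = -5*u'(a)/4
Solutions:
 u(a) = C1 + C2*a^(9/4)


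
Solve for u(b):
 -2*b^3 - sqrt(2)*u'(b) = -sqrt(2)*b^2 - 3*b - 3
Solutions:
 u(b) = C1 - sqrt(2)*b^4/4 + b^3/3 + 3*sqrt(2)*b^2/4 + 3*sqrt(2)*b/2


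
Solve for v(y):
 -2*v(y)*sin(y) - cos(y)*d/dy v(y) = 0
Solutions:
 v(y) = C1*cos(y)^2


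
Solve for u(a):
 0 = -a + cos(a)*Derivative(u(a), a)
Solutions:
 u(a) = C1 + Integral(a/cos(a), a)


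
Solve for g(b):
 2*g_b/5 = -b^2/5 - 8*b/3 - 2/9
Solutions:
 g(b) = C1 - b^3/6 - 10*b^2/3 - 5*b/9


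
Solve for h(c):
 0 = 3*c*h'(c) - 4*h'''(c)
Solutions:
 h(c) = C1 + Integral(C2*airyai(6^(1/3)*c/2) + C3*airybi(6^(1/3)*c/2), c)


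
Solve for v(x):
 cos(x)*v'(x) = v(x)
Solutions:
 v(x) = C1*sqrt(sin(x) + 1)/sqrt(sin(x) - 1)


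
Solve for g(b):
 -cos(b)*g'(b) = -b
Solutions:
 g(b) = C1 + Integral(b/cos(b), b)


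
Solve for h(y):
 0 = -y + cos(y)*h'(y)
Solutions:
 h(y) = C1 + Integral(y/cos(y), y)


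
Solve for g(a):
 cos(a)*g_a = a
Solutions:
 g(a) = C1 + Integral(a/cos(a), a)


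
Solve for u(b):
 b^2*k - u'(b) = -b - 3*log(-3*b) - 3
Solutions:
 u(b) = C1 + b^3*k/3 + b^2/2 + 3*b*log(-b) + 3*b*log(3)


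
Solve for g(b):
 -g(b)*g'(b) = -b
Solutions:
 g(b) = -sqrt(C1 + b^2)
 g(b) = sqrt(C1 + b^2)


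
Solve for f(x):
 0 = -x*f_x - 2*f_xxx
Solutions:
 f(x) = C1 + Integral(C2*airyai(-2^(2/3)*x/2) + C3*airybi(-2^(2/3)*x/2), x)


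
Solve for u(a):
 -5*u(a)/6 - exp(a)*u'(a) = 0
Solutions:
 u(a) = C1*exp(5*exp(-a)/6)


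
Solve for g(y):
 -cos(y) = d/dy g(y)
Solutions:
 g(y) = C1 - sin(y)


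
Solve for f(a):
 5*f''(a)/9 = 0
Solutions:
 f(a) = C1 + C2*a


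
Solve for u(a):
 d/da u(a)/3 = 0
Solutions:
 u(a) = C1


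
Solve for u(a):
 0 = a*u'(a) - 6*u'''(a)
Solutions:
 u(a) = C1 + Integral(C2*airyai(6^(2/3)*a/6) + C3*airybi(6^(2/3)*a/6), a)


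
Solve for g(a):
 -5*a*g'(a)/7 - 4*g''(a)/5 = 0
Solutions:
 g(a) = C1 + C2*erf(5*sqrt(14)*a/28)


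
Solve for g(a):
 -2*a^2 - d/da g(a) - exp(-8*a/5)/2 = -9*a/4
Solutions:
 g(a) = C1 - 2*a^3/3 + 9*a^2/8 + 5*exp(-8*a/5)/16


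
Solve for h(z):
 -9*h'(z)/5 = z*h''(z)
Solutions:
 h(z) = C1 + C2/z^(4/5)


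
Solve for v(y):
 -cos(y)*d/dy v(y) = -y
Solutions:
 v(y) = C1 + Integral(y/cos(y), y)


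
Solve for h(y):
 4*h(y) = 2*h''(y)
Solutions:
 h(y) = C1*exp(-sqrt(2)*y) + C2*exp(sqrt(2)*y)


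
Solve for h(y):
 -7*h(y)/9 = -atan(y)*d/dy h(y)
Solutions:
 h(y) = C1*exp(7*Integral(1/atan(y), y)/9)


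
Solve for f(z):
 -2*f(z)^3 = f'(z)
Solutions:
 f(z) = -sqrt(2)*sqrt(-1/(C1 - 2*z))/2
 f(z) = sqrt(2)*sqrt(-1/(C1 - 2*z))/2


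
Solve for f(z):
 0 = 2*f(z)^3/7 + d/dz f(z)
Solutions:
 f(z) = -sqrt(14)*sqrt(-1/(C1 - 2*z))/2
 f(z) = sqrt(14)*sqrt(-1/(C1 - 2*z))/2


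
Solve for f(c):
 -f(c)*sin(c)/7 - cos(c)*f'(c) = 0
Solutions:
 f(c) = C1*cos(c)^(1/7)


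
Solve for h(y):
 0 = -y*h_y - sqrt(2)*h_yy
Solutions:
 h(y) = C1 + C2*erf(2^(1/4)*y/2)


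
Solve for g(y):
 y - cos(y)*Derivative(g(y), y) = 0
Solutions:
 g(y) = C1 + Integral(y/cos(y), y)


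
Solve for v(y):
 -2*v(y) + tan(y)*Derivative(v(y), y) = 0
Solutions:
 v(y) = C1*sin(y)^2


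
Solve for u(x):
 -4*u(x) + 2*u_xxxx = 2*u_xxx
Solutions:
 u(x) = C1*exp(x*(-(17 + 3*sqrt(33))^(1/3) + 2/(17 + 3*sqrt(33))^(1/3) + 4)/6)*sin(sqrt(3)*x*(2/(17 + 3*sqrt(33))^(1/3) + (17 + 3*sqrt(33))^(1/3))/6) + C2*exp(x*(-(17 + 3*sqrt(33))^(1/3) + 2/(17 + 3*sqrt(33))^(1/3) + 4)/6)*cos(sqrt(3)*x*(2/(17 + 3*sqrt(33))^(1/3) + (17 + 3*sqrt(33))^(1/3))/6) + C3*exp(-x) + C4*exp(x*(-2/(17 + 3*sqrt(33))^(1/3) + 2 + (17 + 3*sqrt(33))^(1/3))/3)


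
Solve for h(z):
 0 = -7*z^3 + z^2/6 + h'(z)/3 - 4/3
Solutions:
 h(z) = C1 + 21*z^4/4 - z^3/6 + 4*z


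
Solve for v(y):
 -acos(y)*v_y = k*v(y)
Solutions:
 v(y) = C1*exp(-k*Integral(1/acos(y), y))


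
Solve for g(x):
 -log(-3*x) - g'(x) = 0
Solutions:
 g(x) = C1 - x*log(-x) + x*(1 - log(3))


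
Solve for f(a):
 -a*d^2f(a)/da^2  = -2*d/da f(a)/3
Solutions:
 f(a) = C1 + C2*a^(5/3)


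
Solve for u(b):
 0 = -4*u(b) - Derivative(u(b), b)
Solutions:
 u(b) = C1*exp(-4*b)


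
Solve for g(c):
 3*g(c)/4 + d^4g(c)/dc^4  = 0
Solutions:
 g(c) = (C1*sin(3^(1/4)*c/2) + C2*cos(3^(1/4)*c/2))*exp(-3^(1/4)*c/2) + (C3*sin(3^(1/4)*c/2) + C4*cos(3^(1/4)*c/2))*exp(3^(1/4)*c/2)


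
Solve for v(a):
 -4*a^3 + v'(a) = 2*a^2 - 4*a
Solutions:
 v(a) = C1 + a^4 + 2*a^3/3 - 2*a^2


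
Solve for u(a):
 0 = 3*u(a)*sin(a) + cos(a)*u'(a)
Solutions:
 u(a) = C1*cos(a)^3


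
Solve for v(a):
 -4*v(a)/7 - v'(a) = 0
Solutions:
 v(a) = C1*exp(-4*a/7)


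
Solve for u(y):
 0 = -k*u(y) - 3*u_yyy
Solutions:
 u(y) = C1*exp(3^(2/3)*y*(-k)^(1/3)/3) + C2*exp(y*(-k)^(1/3)*(-3^(2/3) + 3*3^(1/6)*I)/6) + C3*exp(-y*(-k)^(1/3)*(3^(2/3) + 3*3^(1/6)*I)/6)


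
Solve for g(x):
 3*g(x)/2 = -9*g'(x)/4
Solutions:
 g(x) = C1*exp(-2*x/3)


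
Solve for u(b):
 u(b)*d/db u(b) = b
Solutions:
 u(b) = -sqrt(C1 + b^2)
 u(b) = sqrt(C1 + b^2)


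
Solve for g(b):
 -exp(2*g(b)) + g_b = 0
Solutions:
 g(b) = log(-sqrt(-1/(C1 + b))) - log(2)/2
 g(b) = log(-1/(C1 + b))/2 - log(2)/2


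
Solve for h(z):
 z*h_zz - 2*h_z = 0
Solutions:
 h(z) = C1 + C2*z^3


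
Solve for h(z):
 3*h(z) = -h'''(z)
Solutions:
 h(z) = C3*exp(-3^(1/3)*z) + (C1*sin(3^(5/6)*z/2) + C2*cos(3^(5/6)*z/2))*exp(3^(1/3)*z/2)


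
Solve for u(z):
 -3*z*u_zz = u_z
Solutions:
 u(z) = C1 + C2*z^(2/3)


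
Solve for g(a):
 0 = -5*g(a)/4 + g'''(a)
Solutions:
 g(a) = C3*exp(10^(1/3)*a/2) + (C1*sin(10^(1/3)*sqrt(3)*a/4) + C2*cos(10^(1/3)*sqrt(3)*a/4))*exp(-10^(1/3)*a/4)


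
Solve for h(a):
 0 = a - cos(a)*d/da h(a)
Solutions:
 h(a) = C1 + Integral(a/cos(a), a)


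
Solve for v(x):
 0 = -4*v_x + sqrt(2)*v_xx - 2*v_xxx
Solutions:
 v(x) = C1 + (C2*sin(sqrt(30)*x/4) + C3*cos(sqrt(30)*x/4))*exp(sqrt(2)*x/4)


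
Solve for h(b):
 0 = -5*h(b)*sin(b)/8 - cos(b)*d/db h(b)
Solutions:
 h(b) = C1*cos(b)^(5/8)


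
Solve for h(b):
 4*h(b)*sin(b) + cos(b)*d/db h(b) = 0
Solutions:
 h(b) = C1*cos(b)^4


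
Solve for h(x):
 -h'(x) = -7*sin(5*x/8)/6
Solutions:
 h(x) = C1 - 28*cos(5*x/8)/15


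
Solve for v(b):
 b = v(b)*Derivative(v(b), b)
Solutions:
 v(b) = -sqrt(C1 + b^2)
 v(b) = sqrt(C1 + b^2)


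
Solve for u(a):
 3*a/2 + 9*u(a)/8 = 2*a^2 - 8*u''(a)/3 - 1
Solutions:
 u(a) = C1*sin(3*sqrt(3)*a/8) + C2*cos(3*sqrt(3)*a/8) + 16*a^2/9 - 4*a/3 - 2264/243


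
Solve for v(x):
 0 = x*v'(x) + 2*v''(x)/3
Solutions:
 v(x) = C1 + C2*erf(sqrt(3)*x/2)


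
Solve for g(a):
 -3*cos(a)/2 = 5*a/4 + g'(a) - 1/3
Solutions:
 g(a) = C1 - 5*a^2/8 + a/3 - 3*sin(a)/2


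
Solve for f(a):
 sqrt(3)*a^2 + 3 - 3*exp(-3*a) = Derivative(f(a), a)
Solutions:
 f(a) = C1 + sqrt(3)*a^3/3 + 3*a + exp(-3*a)


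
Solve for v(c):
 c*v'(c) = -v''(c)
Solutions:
 v(c) = C1 + C2*erf(sqrt(2)*c/2)


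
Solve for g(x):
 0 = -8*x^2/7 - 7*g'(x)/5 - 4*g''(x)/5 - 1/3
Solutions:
 g(x) = C1 + C2*exp(-7*x/4) - 40*x^3/147 + 160*x^2/343 - 5555*x/7203


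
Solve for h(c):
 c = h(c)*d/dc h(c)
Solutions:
 h(c) = -sqrt(C1 + c^2)
 h(c) = sqrt(C1 + c^2)


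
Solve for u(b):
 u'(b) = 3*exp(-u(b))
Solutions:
 u(b) = log(C1 + 3*b)


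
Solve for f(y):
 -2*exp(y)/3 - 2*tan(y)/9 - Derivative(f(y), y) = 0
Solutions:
 f(y) = C1 - 2*exp(y)/3 + 2*log(cos(y))/9


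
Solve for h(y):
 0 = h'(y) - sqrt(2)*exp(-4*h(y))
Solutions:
 h(y) = log(-I*(C1 + 4*sqrt(2)*y)^(1/4))
 h(y) = log(I*(C1 + 4*sqrt(2)*y)^(1/4))
 h(y) = log(-(C1 + 4*sqrt(2)*y)^(1/4))
 h(y) = log(C1 + 4*sqrt(2)*y)/4


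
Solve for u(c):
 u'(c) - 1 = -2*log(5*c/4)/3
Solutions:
 u(c) = C1 - 2*c*log(c)/3 + c*log(2*10^(1/3)/5) + 5*c/3


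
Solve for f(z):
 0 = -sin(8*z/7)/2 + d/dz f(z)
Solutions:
 f(z) = C1 - 7*cos(8*z/7)/16


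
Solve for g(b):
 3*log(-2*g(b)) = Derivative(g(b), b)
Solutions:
 -Integral(1/(log(-_y) + log(2)), (_y, g(b)))/3 = C1 - b


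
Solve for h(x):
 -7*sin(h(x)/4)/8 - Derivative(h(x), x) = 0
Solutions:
 7*x/8 + 2*log(cos(h(x)/4) - 1) - 2*log(cos(h(x)/4) + 1) = C1


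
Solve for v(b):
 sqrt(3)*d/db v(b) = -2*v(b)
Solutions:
 v(b) = C1*exp(-2*sqrt(3)*b/3)


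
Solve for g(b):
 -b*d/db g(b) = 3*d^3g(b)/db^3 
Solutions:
 g(b) = C1 + Integral(C2*airyai(-3^(2/3)*b/3) + C3*airybi(-3^(2/3)*b/3), b)


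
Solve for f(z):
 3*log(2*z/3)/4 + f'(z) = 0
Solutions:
 f(z) = C1 - 3*z*log(z)/4 - 3*z*log(2)/4 + 3*z/4 + 3*z*log(3)/4


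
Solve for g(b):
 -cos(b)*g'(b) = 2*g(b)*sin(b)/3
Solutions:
 g(b) = C1*cos(b)^(2/3)


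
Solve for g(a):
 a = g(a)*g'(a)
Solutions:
 g(a) = -sqrt(C1 + a^2)
 g(a) = sqrt(C1 + a^2)


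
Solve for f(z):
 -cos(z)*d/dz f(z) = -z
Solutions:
 f(z) = C1 + Integral(z/cos(z), z)


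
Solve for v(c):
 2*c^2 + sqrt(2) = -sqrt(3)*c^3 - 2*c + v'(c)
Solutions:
 v(c) = C1 + sqrt(3)*c^4/4 + 2*c^3/3 + c^2 + sqrt(2)*c


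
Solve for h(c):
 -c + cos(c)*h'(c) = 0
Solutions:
 h(c) = C1 + Integral(c/cos(c), c)


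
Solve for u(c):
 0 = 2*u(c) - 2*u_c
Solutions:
 u(c) = C1*exp(c)


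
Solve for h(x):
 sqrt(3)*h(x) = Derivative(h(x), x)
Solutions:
 h(x) = C1*exp(sqrt(3)*x)


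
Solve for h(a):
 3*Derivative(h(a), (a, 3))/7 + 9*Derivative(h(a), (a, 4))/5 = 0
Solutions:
 h(a) = C1 + C2*a + C3*a^2 + C4*exp(-5*a/21)


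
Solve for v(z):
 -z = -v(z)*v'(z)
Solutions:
 v(z) = -sqrt(C1 + z^2)
 v(z) = sqrt(C1 + z^2)


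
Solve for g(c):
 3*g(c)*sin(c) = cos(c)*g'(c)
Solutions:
 g(c) = C1/cos(c)^3


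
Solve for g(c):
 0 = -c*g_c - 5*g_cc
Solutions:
 g(c) = C1 + C2*erf(sqrt(10)*c/10)


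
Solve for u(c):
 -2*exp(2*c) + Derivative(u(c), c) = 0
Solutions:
 u(c) = C1 + exp(2*c)


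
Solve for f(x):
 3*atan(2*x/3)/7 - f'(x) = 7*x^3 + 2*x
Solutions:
 f(x) = C1 - 7*x^4/4 - x^2 + 3*x*atan(2*x/3)/7 - 9*log(4*x^2 + 9)/28


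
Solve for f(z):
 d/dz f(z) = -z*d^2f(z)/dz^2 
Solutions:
 f(z) = C1 + C2*log(z)


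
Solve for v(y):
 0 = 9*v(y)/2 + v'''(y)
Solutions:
 v(y) = C3*exp(-6^(2/3)*y/2) + (C1*sin(3*2^(2/3)*3^(1/6)*y/4) + C2*cos(3*2^(2/3)*3^(1/6)*y/4))*exp(6^(2/3)*y/4)


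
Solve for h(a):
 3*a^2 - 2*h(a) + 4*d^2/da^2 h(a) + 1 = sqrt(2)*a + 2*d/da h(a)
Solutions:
 h(a) = C1*exp(-a/2) + C2*exp(a) + 3*a^2/2 - 3*a - sqrt(2)*a/2 + sqrt(2)/2 + 19/2


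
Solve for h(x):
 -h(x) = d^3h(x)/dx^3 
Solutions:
 h(x) = C3*exp(-x) + (C1*sin(sqrt(3)*x/2) + C2*cos(sqrt(3)*x/2))*exp(x/2)


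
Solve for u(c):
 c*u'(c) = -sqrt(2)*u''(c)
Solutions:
 u(c) = C1 + C2*erf(2^(1/4)*c/2)


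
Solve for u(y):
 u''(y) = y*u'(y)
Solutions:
 u(y) = C1 + C2*erfi(sqrt(2)*y/2)


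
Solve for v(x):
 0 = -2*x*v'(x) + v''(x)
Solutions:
 v(x) = C1 + C2*erfi(x)


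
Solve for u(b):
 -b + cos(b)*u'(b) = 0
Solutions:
 u(b) = C1 + Integral(b/cos(b), b)


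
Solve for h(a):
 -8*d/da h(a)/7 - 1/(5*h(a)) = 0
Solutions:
 h(a) = -sqrt(C1 - 35*a)/10
 h(a) = sqrt(C1 - 35*a)/10


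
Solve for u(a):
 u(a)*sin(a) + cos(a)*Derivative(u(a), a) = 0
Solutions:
 u(a) = C1*cos(a)


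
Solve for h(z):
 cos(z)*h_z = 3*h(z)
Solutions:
 h(z) = C1*(sin(z) + 1)^(3/2)/(sin(z) - 1)^(3/2)


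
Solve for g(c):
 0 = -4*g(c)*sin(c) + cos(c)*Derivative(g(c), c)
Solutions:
 g(c) = C1/cos(c)^4


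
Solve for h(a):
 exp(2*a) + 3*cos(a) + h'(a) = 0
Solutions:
 h(a) = C1 - exp(2*a)/2 - 3*sin(a)


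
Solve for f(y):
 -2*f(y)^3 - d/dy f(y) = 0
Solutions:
 f(y) = -sqrt(2)*sqrt(-1/(C1 - 2*y))/2
 f(y) = sqrt(2)*sqrt(-1/(C1 - 2*y))/2


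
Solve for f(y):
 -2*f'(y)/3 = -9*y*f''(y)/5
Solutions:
 f(y) = C1 + C2*y^(37/27)


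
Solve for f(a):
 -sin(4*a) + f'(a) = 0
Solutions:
 f(a) = C1 - cos(4*a)/4


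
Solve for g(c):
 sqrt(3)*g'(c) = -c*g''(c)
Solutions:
 g(c) = C1 + C2*c^(1 - sqrt(3))


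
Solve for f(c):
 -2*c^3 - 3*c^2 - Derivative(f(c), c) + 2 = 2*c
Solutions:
 f(c) = C1 - c^4/2 - c^3 - c^2 + 2*c


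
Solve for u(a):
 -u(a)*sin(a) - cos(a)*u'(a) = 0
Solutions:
 u(a) = C1*cos(a)


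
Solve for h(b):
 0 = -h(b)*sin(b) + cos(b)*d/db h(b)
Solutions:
 h(b) = C1/cos(b)


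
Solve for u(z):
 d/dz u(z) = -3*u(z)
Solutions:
 u(z) = C1*exp(-3*z)


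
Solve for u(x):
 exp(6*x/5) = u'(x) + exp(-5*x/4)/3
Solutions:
 u(x) = C1 + 5*exp(6*x/5)/6 + 4*exp(-5*x/4)/15


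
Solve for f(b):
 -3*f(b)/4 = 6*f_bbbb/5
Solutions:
 f(b) = (C1*sin(2^(3/4)*5^(1/4)*b/4) + C2*cos(2^(3/4)*5^(1/4)*b/4))*exp(-2^(3/4)*5^(1/4)*b/4) + (C3*sin(2^(3/4)*5^(1/4)*b/4) + C4*cos(2^(3/4)*5^(1/4)*b/4))*exp(2^(3/4)*5^(1/4)*b/4)


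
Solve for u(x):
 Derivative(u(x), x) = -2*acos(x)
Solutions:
 u(x) = C1 - 2*x*acos(x) + 2*sqrt(1 - x^2)


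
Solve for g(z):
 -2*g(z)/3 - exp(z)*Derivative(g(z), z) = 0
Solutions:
 g(z) = C1*exp(2*exp(-z)/3)


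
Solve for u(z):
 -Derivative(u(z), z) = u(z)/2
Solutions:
 u(z) = C1*exp(-z/2)


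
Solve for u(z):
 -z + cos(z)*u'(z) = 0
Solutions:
 u(z) = C1 + Integral(z/cos(z), z)


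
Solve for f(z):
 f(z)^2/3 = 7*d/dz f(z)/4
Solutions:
 f(z) = -21/(C1 + 4*z)


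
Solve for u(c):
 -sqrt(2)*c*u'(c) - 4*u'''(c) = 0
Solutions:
 u(c) = C1 + Integral(C2*airyai(-sqrt(2)*c/2) + C3*airybi(-sqrt(2)*c/2), c)


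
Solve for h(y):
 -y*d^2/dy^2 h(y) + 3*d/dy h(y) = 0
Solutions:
 h(y) = C1 + C2*y^4


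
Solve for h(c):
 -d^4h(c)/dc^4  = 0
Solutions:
 h(c) = C1 + C2*c + C3*c^2 + C4*c^3


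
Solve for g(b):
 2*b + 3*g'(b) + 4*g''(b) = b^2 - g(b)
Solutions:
 g(b) = b^2 - 8*b + (C1*sin(sqrt(7)*b/8) + C2*cos(sqrt(7)*b/8))*exp(-3*b/8) + 16


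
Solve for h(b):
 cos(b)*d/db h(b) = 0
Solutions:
 h(b) = C1


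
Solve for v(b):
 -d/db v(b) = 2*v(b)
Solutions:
 v(b) = C1*exp(-2*b)


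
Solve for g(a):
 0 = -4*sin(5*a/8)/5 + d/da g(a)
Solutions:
 g(a) = C1 - 32*cos(5*a/8)/25


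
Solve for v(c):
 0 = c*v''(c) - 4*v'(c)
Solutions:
 v(c) = C1 + C2*c^5


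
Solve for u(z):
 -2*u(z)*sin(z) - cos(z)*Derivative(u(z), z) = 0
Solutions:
 u(z) = C1*cos(z)^2


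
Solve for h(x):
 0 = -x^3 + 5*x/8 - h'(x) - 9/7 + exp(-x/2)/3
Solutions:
 h(x) = C1 - x^4/4 + 5*x^2/16 - 9*x/7 - 2*exp(-x/2)/3


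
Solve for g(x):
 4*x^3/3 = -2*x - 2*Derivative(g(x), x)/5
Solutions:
 g(x) = C1 - 5*x^4/6 - 5*x^2/2


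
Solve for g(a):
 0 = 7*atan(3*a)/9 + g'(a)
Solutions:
 g(a) = C1 - 7*a*atan(3*a)/9 + 7*log(9*a^2 + 1)/54


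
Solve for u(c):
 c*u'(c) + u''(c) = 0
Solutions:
 u(c) = C1 + C2*erf(sqrt(2)*c/2)


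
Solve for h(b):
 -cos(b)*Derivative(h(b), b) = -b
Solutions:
 h(b) = C1 + Integral(b/cos(b), b)


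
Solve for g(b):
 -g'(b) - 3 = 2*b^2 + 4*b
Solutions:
 g(b) = C1 - 2*b^3/3 - 2*b^2 - 3*b


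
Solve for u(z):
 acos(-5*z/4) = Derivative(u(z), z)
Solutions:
 u(z) = C1 + z*acos(-5*z/4) + sqrt(16 - 25*z^2)/5


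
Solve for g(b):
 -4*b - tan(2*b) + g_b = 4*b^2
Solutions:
 g(b) = C1 + 4*b^3/3 + 2*b^2 - log(cos(2*b))/2


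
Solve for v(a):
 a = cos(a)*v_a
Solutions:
 v(a) = C1 + Integral(a/cos(a), a)


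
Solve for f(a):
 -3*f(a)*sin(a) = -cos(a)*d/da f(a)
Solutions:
 f(a) = C1/cos(a)^3


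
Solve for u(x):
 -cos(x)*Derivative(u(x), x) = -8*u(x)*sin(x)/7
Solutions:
 u(x) = C1/cos(x)^(8/7)


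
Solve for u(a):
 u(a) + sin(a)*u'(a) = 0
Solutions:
 u(a) = C1*sqrt(cos(a) + 1)/sqrt(cos(a) - 1)


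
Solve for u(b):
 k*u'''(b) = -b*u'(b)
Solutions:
 u(b) = C1 + Integral(C2*airyai(b*(-1/k)^(1/3)) + C3*airybi(b*(-1/k)^(1/3)), b)


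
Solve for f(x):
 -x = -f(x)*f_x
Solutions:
 f(x) = -sqrt(C1 + x^2)
 f(x) = sqrt(C1 + x^2)


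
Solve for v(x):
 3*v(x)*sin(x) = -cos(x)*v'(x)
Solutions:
 v(x) = C1*cos(x)^3


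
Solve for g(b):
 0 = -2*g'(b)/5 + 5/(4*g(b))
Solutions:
 g(b) = -sqrt(C1 + 25*b)/2
 g(b) = sqrt(C1 + 25*b)/2


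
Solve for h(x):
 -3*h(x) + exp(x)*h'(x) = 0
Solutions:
 h(x) = C1*exp(-3*exp(-x))


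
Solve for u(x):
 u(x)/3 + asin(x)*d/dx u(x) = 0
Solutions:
 u(x) = C1*exp(-Integral(1/asin(x), x)/3)


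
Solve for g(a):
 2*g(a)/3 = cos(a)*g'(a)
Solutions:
 g(a) = C1*(sin(a) + 1)^(1/3)/(sin(a) - 1)^(1/3)


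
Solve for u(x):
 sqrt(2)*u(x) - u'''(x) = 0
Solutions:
 u(x) = C3*exp(2^(1/6)*x) + (C1*sin(2^(1/6)*sqrt(3)*x/2) + C2*cos(2^(1/6)*sqrt(3)*x/2))*exp(-2^(1/6)*x/2)


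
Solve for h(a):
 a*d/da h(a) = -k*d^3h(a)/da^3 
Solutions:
 h(a) = C1 + Integral(C2*airyai(a*(-1/k)^(1/3)) + C3*airybi(a*(-1/k)^(1/3)), a)


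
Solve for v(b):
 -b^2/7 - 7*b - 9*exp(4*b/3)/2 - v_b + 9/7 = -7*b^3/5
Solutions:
 v(b) = C1 + 7*b^4/20 - b^3/21 - 7*b^2/2 + 9*b/7 - 27*exp(4*b/3)/8


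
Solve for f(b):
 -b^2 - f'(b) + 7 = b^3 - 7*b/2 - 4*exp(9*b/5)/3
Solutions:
 f(b) = C1 - b^4/4 - b^3/3 + 7*b^2/4 + 7*b + 20*exp(9*b/5)/27


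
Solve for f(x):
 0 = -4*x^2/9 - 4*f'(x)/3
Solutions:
 f(x) = C1 - x^3/9


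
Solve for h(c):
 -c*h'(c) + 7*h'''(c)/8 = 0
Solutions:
 h(c) = C1 + Integral(C2*airyai(2*7^(2/3)*c/7) + C3*airybi(2*7^(2/3)*c/7), c)


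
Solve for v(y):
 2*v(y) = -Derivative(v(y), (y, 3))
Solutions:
 v(y) = C3*exp(-2^(1/3)*y) + (C1*sin(2^(1/3)*sqrt(3)*y/2) + C2*cos(2^(1/3)*sqrt(3)*y/2))*exp(2^(1/3)*y/2)


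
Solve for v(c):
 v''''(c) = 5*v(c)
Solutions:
 v(c) = C1*exp(-5^(1/4)*c) + C2*exp(5^(1/4)*c) + C3*sin(5^(1/4)*c) + C4*cos(5^(1/4)*c)


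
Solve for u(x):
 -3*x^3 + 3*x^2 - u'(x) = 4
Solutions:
 u(x) = C1 - 3*x^4/4 + x^3 - 4*x


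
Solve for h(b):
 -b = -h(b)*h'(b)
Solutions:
 h(b) = -sqrt(C1 + b^2)
 h(b) = sqrt(C1 + b^2)


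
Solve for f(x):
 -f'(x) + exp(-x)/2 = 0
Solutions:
 f(x) = C1 - exp(-x)/2


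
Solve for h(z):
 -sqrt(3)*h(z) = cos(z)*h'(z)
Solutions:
 h(z) = C1*(sin(z) - 1)^(sqrt(3)/2)/(sin(z) + 1)^(sqrt(3)/2)


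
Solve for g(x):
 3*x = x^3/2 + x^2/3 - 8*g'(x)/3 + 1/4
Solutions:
 g(x) = C1 + 3*x^4/64 + x^3/24 - 9*x^2/16 + 3*x/32


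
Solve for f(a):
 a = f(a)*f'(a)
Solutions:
 f(a) = -sqrt(C1 + a^2)
 f(a) = sqrt(C1 + a^2)


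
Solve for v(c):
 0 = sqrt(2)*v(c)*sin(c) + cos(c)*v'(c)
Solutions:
 v(c) = C1*cos(c)^(sqrt(2))


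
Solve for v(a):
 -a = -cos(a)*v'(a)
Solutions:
 v(a) = C1 + Integral(a/cos(a), a)


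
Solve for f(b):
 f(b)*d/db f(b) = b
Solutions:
 f(b) = -sqrt(C1 + b^2)
 f(b) = sqrt(C1 + b^2)


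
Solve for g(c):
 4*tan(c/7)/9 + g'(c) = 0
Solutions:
 g(c) = C1 + 28*log(cos(c/7))/9


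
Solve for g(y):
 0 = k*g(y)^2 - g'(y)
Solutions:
 g(y) = -1/(C1 + k*y)


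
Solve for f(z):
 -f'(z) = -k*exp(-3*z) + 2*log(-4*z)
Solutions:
 f(z) = C1 - k*exp(-3*z)/3 - 2*z*log(-z) + 2*z*(1 - 2*log(2))


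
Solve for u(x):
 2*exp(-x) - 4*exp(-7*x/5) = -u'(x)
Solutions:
 u(x) = C1 + 2*exp(-x) - 20*exp(-7*x/5)/7


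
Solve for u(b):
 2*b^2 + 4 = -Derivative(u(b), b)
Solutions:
 u(b) = C1 - 2*b^3/3 - 4*b


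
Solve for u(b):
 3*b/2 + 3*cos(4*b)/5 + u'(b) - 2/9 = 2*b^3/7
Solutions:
 u(b) = C1 + b^4/14 - 3*b^2/4 + 2*b/9 - 3*sin(4*b)/20


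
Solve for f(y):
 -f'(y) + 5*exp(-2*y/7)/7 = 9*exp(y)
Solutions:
 f(y) = C1 - 9*exp(y) - 5*exp(-2*y/7)/2


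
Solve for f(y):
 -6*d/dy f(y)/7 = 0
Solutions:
 f(y) = C1


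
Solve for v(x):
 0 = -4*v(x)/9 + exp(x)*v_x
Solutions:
 v(x) = C1*exp(-4*exp(-x)/9)


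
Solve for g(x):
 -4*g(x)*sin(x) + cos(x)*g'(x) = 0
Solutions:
 g(x) = C1/cos(x)^4


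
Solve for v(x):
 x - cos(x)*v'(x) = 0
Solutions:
 v(x) = C1 + Integral(x/cos(x), x)


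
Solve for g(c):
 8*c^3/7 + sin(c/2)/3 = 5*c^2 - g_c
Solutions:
 g(c) = C1 - 2*c^4/7 + 5*c^3/3 + 2*cos(c/2)/3


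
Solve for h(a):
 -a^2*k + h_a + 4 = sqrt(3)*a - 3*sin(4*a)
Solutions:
 h(a) = C1 + a^3*k/3 + sqrt(3)*a^2/2 - 4*a + 3*cos(4*a)/4


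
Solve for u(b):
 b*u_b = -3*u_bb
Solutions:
 u(b) = C1 + C2*erf(sqrt(6)*b/6)


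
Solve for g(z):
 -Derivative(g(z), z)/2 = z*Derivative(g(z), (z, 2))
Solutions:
 g(z) = C1 + C2*sqrt(z)


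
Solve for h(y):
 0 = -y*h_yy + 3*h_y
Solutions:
 h(y) = C1 + C2*y^4


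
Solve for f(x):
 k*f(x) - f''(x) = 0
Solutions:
 f(x) = C1*exp(-sqrt(k)*x) + C2*exp(sqrt(k)*x)


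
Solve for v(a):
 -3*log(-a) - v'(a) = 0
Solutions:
 v(a) = C1 - 3*a*log(-a) + 3*a


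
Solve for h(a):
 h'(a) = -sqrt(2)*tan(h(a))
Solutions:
 h(a) = pi - asin(C1*exp(-sqrt(2)*a))
 h(a) = asin(C1*exp(-sqrt(2)*a))


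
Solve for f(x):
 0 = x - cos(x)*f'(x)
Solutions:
 f(x) = C1 + Integral(x/cos(x), x)


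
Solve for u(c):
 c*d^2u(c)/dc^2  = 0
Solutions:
 u(c) = C1 + C2*c


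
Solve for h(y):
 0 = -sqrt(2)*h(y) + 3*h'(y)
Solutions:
 h(y) = C1*exp(sqrt(2)*y/3)


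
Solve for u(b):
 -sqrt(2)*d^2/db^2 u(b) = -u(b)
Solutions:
 u(b) = C1*exp(-2^(3/4)*b/2) + C2*exp(2^(3/4)*b/2)


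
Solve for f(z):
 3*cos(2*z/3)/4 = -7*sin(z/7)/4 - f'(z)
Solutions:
 f(z) = C1 - 9*sin(2*z/3)/8 + 49*cos(z/7)/4


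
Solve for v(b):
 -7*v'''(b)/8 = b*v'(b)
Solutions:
 v(b) = C1 + Integral(C2*airyai(-2*7^(2/3)*b/7) + C3*airybi(-2*7^(2/3)*b/7), b)


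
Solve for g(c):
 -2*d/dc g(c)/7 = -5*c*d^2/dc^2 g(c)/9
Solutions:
 g(c) = C1 + C2*c^(53/35)


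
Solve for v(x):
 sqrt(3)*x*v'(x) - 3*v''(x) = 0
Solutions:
 v(x) = C1 + C2*erfi(sqrt(2)*3^(3/4)*x/6)


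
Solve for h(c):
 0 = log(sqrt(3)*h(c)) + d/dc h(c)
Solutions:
 2*Integral(1/(2*log(_y) + log(3)), (_y, h(c))) = C1 - c


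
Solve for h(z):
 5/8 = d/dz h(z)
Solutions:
 h(z) = C1 + 5*z/8


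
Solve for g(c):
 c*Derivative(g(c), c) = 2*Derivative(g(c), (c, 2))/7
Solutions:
 g(c) = C1 + C2*erfi(sqrt(7)*c/2)


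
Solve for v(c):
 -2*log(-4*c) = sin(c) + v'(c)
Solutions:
 v(c) = C1 - 2*c*log(-c) - 4*c*log(2) + 2*c + cos(c)


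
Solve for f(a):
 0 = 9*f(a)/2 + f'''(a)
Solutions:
 f(a) = C3*exp(-6^(2/3)*a/2) + (C1*sin(3*2^(2/3)*3^(1/6)*a/4) + C2*cos(3*2^(2/3)*3^(1/6)*a/4))*exp(6^(2/3)*a/4)


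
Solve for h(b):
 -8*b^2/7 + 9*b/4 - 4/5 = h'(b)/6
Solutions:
 h(b) = C1 - 16*b^3/7 + 27*b^2/4 - 24*b/5


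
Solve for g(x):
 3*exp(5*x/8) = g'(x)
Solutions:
 g(x) = C1 + 24*exp(5*x/8)/5


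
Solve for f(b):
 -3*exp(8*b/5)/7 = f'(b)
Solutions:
 f(b) = C1 - 15*exp(8*b/5)/56


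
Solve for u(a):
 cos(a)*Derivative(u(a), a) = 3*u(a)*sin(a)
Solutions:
 u(a) = C1/cos(a)^3


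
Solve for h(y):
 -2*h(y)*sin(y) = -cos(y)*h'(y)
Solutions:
 h(y) = C1/cos(y)^2


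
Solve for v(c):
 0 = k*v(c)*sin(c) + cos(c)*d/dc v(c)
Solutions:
 v(c) = C1*exp(k*log(cos(c)))


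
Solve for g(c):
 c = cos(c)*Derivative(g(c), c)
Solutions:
 g(c) = C1 + Integral(c/cos(c), c)


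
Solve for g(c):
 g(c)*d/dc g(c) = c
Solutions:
 g(c) = -sqrt(C1 + c^2)
 g(c) = sqrt(C1 + c^2)


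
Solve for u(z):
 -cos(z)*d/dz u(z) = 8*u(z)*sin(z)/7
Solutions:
 u(z) = C1*cos(z)^(8/7)


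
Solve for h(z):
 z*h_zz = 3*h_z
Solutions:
 h(z) = C1 + C2*z^4


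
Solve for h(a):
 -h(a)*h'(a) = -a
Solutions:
 h(a) = -sqrt(C1 + a^2)
 h(a) = sqrt(C1 + a^2)


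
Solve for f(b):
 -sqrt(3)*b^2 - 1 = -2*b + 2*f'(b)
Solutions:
 f(b) = C1 - sqrt(3)*b^3/6 + b^2/2 - b/2


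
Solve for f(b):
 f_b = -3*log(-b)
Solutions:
 f(b) = C1 - 3*b*log(-b) + 3*b


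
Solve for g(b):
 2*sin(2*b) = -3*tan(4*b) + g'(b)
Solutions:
 g(b) = C1 - 3*log(cos(4*b))/4 - cos(2*b)


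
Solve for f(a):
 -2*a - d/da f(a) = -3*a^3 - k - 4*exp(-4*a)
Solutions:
 f(a) = C1 + 3*a^4/4 - a^2 + a*k - exp(-4*a)


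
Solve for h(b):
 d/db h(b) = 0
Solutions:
 h(b) = C1


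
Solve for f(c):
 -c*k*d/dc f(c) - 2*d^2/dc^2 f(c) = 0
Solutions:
 f(c) = Piecewise((-sqrt(pi)*C1*erf(c*sqrt(k)/2)/sqrt(k) - C2, (k > 0) | (k < 0)), (-C1*c - C2, True))


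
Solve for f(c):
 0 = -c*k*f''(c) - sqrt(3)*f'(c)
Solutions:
 f(c) = C1 + c^(((re(k) - sqrt(3))*re(k) + im(k)^2)/(re(k)^2 + im(k)^2))*(C2*sin(sqrt(3)*log(c)*Abs(im(k))/(re(k)^2 + im(k)^2)) + C3*cos(sqrt(3)*log(c)*im(k)/(re(k)^2 + im(k)^2)))


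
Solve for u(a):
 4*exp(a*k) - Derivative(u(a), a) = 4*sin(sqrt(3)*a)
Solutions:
 u(a) = C1 + 4*sqrt(3)*cos(sqrt(3)*a)/3 + 4*exp(a*k)/k


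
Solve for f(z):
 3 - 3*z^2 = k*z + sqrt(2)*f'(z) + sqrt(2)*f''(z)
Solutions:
 f(z) = C1 + C2*exp(-z) - sqrt(2)*k*z^2/4 + sqrt(2)*k*z/2 - sqrt(2)*z^3/2 + 3*sqrt(2)*z^2/2 - 3*sqrt(2)*z/2


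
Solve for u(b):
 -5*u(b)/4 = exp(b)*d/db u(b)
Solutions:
 u(b) = C1*exp(5*exp(-b)/4)


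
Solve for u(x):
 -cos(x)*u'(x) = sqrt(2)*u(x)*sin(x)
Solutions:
 u(x) = C1*cos(x)^(sqrt(2))


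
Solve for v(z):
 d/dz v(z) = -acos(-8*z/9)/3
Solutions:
 v(z) = C1 - z*acos(-8*z/9)/3 - sqrt(81 - 64*z^2)/24


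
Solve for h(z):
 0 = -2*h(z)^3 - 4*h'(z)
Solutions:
 h(z) = -sqrt(-1/(C1 - z))
 h(z) = sqrt(-1/(C1 - z))


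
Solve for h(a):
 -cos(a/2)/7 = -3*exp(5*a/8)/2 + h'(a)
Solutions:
 h(a) = C1 + 12*exp(5*a/8)/5 - 2*sin(a/2)/7


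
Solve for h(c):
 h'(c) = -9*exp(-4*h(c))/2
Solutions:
 h(c) = log(-I*(C1 - 18*c)^(1/4))
 h(c) = log(I*(C1 - 18*c)^(1/4))
 h(c) = log(-(C1 - 18*c)^(1/4))
 h(c) = log(C1 - 18*c)/4


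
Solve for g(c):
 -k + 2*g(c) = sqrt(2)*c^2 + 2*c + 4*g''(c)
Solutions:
 g(c) = C1*exp(-sqrt(2)*c/2) + C2*exp(sqrt(2)*c/2) + sqrt(2)*c^2/2 + c + k/2 + 2*sqrt(2)


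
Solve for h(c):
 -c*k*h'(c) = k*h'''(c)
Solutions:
 h(c) = C1 + Integral(C2*airyai(-c) + C3*airybi(-c), c)


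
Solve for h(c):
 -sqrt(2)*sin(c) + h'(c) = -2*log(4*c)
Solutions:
 h(c) = C1 - 2*c*log(c) - 4*c*log(2) + 2*c - sqrt(2)*cos(c)


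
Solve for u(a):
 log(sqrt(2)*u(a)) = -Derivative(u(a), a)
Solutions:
 2*Integral(1/(2*log(_y) + log(2)), (_y, u(a))) = C1 - a


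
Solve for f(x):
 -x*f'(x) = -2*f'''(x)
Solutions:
 f(x) = C1 + Integral(C2*airyai(2^(2/3)*x/2) + C3*airybi(2^(2/3)*x/2), x)


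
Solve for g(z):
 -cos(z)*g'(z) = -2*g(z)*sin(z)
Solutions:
 g(z) = C1/cos(z)^2


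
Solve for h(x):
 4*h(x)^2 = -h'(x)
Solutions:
 h(x) = 1/(C1 + 4*x)


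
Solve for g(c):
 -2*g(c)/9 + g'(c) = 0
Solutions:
 g(c) = C1*exp(2*c/9)


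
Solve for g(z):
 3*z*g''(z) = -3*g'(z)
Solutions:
 g(z) = C1 + C2*log(z)


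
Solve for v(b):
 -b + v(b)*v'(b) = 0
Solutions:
 v(b) = -sqrt(C1 + b^2)
 v(b) = sqrt(C1 + b^2)


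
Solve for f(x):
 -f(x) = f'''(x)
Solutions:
 f(x) = C3*exp(-x) + (C1*sin(sqrt(3)*x/2) + C2*cos(sqrt(3)*x/2))*exp(x/2)


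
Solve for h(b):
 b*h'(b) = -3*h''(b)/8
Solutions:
 h(b) = C1 + C2*erf(2*sqrt(3)*b/3)


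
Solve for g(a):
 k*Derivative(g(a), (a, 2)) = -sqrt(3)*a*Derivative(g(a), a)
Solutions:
 g(a) = C1 + C2*sqrt(k)*erf(sqrt(2)*3^(1/4)*a*sqrt(1/k)/2)


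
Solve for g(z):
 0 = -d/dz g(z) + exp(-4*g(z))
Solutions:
 g(z) = log(-I*(C1 + 4*z)^(1/4))
 g(z) = log(I*(C1 + 4*z)^(1/4))
 g(z) = log(-(C1 + 4*z)^(1/4))
 g(z) = log(C1 + 4*z)/4


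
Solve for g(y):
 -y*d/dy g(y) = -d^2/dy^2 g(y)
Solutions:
 g(y) = C1 + C2*erfi(sqrt(2)*y/2)


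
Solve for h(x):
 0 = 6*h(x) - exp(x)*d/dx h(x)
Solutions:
 h(x) = C1*exp(-6*exp(-x))


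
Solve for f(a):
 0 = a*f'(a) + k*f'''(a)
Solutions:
 f(a) = C1 + Integral(C2*airyai(a*(-1/k)^(1/3)) + C3*airybi(a*(-1/k)^(1/3)), a)


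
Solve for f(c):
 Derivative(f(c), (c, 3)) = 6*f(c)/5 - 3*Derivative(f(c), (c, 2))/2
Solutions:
 f(c) = C1*exp(-c*(5*5^(1/3)/(4*sqrt(21) + 19)^(1/3) + 5^(2/3)*(4*sqrt(21) + 19)^(1/3) + 10)/20)*sin(sqrt(3)*5^(1/3)*c*(-5^(1/3)*(4*sqrt(21) + 19)^(1/3) + 5/(4*sqrt(21) + 19)^(1/3))/20) + C2*exp(-c*(5*5^(1/3)/(4*sqrt(21) + 19)^(1/3) + 5^(2/3)*(4*sqrt(21) + 19)^(1/3) + 10)/20)*cos(sqrt(3)*5^(1/3)*c*(-5^(1/3)*(4*sqrt(21) + 19)^(1/3) + 5/(4*sqrt(21) + 19)^(1/3))/20) + C3*exp(c*(-5 + 5*5^(1/3)/(4*sqrt(21) + 19)^(1/3) + 5^(2/3)*(4*sqrt(21) + 19)^(1/3))/10)


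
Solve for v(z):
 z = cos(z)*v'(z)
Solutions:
 v(z) = C1 + Integral(z/cos(z), z)


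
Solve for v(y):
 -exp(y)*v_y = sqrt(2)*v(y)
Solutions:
 v(y) = C1*exp(sqrt(2)*exp(-y))


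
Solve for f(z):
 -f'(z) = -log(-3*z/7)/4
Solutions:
 f(z) = C1 + z*log(-z)/4 + z*(-log(7) - 1 + log(3))/4


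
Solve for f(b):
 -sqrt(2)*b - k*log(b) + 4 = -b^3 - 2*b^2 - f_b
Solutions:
 f(b) = C1 - b^4/4 - 2*b^3/3 + sqrt(2)*b^2/2 + b*k*log(b) - b*k - 4*b


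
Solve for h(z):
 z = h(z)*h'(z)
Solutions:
 h(z) = -sqrt(C1 + z^2)
 h(z) = sqrt(C1 + z^2)


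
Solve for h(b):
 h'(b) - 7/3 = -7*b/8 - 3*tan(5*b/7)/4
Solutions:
 h(b) = C1 - 7*b^2/16 + 7*b/3 + 21*log(cos(5*b/7))/20


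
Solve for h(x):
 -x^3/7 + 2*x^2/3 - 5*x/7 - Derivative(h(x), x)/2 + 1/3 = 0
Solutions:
 h(x) = C1 - x^4/14 + 4*x^3/9 - 5*x^2/7 + 2*x/3


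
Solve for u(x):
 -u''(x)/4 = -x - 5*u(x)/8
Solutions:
 u(x) = C1*exp(-sqrt(10)*x/2) + C2*exp(sqrt(10)*x/2) - 8*x/5


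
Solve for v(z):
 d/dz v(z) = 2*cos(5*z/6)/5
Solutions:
 v(z) = C1 + 12*sin(5*z/6)/25


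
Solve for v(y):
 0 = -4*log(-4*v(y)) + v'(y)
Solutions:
 -Integral(1/(log(-_y) + 2*log(2)), (_y, v(y)))/4 = C1 - y


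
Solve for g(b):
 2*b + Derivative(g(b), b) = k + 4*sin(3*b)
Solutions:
 g(b) = C1 - b^2 + b*k - 4*cos(3*b)/3


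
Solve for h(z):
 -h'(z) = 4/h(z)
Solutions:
 h(z) = -sqrt(C1 - 8*z)
 h(z) = sqrt(C1 - 8*z)


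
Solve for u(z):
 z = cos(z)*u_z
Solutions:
 u(z) = C1 + Integral(z/cos(z), z)


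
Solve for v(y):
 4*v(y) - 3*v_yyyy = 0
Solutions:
 v(y) = C1*exp(-sqrt(2)*3^(3/4)*y/3) + C2*exp(sqrt(2)*3^(3/4)*y/3) + C3*sin(sqrt(2)*3^(3/4)*y/3) + C4*cos(sqrt(2)*3^(3/4)*y/3)


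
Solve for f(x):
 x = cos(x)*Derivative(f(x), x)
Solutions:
 f(x) = C1 + Integral(x/cos(x), x)


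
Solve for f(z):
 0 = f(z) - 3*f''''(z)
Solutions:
 f(z) = C1*exp(-3^(3/4)*z/3) + C2*exp(3^(3/4)*z/3) + C3*sin(3^(3/4)*z/3) + C4*cos(3^(3/4)*z/3)


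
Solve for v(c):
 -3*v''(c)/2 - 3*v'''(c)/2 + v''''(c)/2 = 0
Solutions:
 v(c) = C1 + C2*c + C3*exp(c*(3 - sqrt(21))/2) + C4*exp(c*(3 + sqrt(21))/2)


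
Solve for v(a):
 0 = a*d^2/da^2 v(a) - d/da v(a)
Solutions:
 v(a) = C1 + C2*a^2


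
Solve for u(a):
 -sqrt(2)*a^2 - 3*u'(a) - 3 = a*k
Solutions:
 u(a) = C1 - sqrt(2)*a^3/9 - a^2*k/6 - a


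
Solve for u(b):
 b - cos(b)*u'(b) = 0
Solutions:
 u(b) = C1 + Integral(b/cos(b), b)


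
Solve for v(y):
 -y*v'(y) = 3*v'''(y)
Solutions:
 v(y) = C1 + Integral(C2*airyai(-3^(2/3)*y/3) + C3*airybi(-3^(2/3)*y/3), y)


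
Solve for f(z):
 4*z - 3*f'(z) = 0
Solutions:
 f(z) = C1 + 2*z^2/3


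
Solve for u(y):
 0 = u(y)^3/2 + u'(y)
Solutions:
 u(y) = -sqrt(-1/(C1 - y))
 u(y) = sqrt(-1/(C1 - y))


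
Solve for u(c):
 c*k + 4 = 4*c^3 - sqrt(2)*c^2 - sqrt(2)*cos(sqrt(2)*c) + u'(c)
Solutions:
 u(c) = C1 - c^4 + sqrt(2)*c^3/3 + c^2*k/2 + 4*c + sin(sqrt(2)*c)


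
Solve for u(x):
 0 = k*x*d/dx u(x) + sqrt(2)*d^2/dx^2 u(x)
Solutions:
 u(x) = Piecewise((-2^(3/4)*sqrt(pi)*C1*erf(2^(1/4)*sqrt(k)*x/2)/(2*sqrt(k)) - C2, (k > 0) | (k < 0)), (-C1*x - C2, True))


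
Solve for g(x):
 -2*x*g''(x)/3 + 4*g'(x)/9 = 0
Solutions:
 g(x) = C1 + C2*x^(5/3)


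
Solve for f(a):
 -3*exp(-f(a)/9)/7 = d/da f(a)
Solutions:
 f(a) = 9*log(C1 - a/21)


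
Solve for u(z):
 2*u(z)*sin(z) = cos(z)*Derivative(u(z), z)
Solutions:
 u(z) = C1/cos(z)^2


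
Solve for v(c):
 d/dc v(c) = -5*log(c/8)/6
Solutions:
 v(c) = C1 - 5*c*log(c)/6 + 5*c/6 + 5*c*log(2)/2


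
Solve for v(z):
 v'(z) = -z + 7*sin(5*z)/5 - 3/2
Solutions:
 v(z) = C1 - z^2/2 - 3*z/2 - 7*cos(5*z)/25


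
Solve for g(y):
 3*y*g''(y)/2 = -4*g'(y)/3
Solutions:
 g(y) = C1 + C2*y^(1/9)


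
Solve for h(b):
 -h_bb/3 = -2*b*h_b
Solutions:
 h(b) = C1 + C2*erfi(sqrt(3)*b)


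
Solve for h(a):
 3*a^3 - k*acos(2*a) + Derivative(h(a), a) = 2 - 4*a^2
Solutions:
 h(a) = C1 - 3*a^4/4 - 4*a^3/3 + 2*a + k*(a*acos(2*a) - sqrt(1 - 4*a^2)/2)


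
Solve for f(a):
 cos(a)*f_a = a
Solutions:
 f(a) = C1 + Integral(a/cos(a), a)


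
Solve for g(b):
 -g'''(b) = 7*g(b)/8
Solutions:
 g(b) = C3*exp(-7^(1/3)*b/2) + (C1*sin(sqrt(3)*7^(1/3)*b/4) + C2*cos(sqrt(3)*7^(1/3)*b/4))*exp(7^(1/3)*b/4)
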